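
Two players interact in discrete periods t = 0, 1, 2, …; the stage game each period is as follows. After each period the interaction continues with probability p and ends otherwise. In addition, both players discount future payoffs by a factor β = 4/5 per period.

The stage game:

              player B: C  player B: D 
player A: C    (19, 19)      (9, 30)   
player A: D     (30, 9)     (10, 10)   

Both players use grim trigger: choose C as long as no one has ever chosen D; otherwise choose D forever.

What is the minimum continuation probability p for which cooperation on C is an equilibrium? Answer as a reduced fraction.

With continuation probability p and discount β, the effective per-period discount factor is βp.
Grim-trigger IC: βp ≥ (30−19)/(30−10) = 11/20.
So p ≥ (11/20)/(4/5) = 11/16.

11/16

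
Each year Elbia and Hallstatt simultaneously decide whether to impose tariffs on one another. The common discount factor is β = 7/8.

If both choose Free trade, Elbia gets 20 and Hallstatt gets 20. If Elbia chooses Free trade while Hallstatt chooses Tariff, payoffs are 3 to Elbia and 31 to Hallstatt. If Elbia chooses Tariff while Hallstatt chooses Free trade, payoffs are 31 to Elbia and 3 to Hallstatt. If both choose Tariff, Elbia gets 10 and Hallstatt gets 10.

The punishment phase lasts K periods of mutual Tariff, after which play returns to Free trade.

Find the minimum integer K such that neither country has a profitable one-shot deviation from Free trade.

IC: β(1−β^K)/(1−β) ≥ (31−20)/(20−10) = 11/10.
With β = 7/8: need 1 − β^K ≥ 11/10·(1−7/8)/(7/8), i.e. β^K ≤ 0.8429.
Since (7/8)^1 = 0.8750 and (7/8)^2 = 0.7656, the smallest such K is 2.

2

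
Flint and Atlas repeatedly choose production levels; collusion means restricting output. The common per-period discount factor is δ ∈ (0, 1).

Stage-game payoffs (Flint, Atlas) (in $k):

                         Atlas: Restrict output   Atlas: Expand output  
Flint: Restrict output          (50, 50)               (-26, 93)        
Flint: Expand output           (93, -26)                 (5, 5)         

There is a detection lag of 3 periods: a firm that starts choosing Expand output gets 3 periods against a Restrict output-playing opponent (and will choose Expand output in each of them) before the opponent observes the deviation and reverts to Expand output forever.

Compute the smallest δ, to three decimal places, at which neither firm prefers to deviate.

0.788

A deviator earns 93 for 3 periods, then 5 forever; cooperating earns 50 forever. Multiplying the IC by (1−δ):
50 ≥ 93(1−δ^3) + 5δ^3, so 88·δ^3 ≥ 43 and δ^3 ≥ 43/88.
δ ≥ (43/88)^(1/3) ≈ 0.788.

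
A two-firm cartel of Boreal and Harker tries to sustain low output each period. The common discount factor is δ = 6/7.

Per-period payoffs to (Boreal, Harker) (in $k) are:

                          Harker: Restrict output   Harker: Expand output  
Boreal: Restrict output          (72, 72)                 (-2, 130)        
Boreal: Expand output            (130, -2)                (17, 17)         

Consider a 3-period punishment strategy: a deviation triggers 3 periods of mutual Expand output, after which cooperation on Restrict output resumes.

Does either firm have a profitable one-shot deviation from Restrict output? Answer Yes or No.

Comparing payoff streams over the 4 periods until play realigns: cooperate → 72(1+δ+…+δ^3); deviate → 130 + 17(δ+…+δ^3).
Cooperation is sustained iff (72−17)(δ+…+δ^3) ≥ 130−72.
δ+…+δ^3 = 6/7·(1−(6/7)^3)/(1−6/7) = 2.2216, and (130−72)/(72−17) = 1.0545.
2.2216 ≥ 1.0545, so cooperation is sustainable.

No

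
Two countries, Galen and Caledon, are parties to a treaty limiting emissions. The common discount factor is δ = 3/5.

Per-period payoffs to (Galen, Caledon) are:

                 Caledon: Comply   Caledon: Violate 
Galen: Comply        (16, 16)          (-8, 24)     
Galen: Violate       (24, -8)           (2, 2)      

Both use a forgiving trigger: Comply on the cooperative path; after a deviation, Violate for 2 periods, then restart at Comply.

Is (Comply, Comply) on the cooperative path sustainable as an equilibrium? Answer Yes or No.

Comparing payoff streams over the 3 periods until play realigns: cooperate → 16(1+δ+…+δ^2); deviate → 24 + 2(δ+…+δ^2).
Cooperation is sustained iff (16−2)(δ+…+δ^2) ≥ 24−16.
δ+…+δ^2 = 3/5·(1−(3/5)^2)/(1−3/5) = 0.9600, and (24−16)/(16−2) = 0.5714.
0.9600 ≥ 0.5714, so cooperation is sustainable.

Yes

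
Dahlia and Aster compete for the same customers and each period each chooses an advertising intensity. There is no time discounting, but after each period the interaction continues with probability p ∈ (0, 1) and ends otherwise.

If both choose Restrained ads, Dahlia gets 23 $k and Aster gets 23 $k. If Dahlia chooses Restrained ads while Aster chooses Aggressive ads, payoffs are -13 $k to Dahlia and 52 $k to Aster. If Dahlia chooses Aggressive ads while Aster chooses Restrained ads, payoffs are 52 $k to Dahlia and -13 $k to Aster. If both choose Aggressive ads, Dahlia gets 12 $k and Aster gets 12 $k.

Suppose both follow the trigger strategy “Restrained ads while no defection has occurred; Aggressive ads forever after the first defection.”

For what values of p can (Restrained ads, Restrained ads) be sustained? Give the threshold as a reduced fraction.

29/40

With no time discounting, the continuation probability p plays the role of the discount factor.
Grim-trigger IC: 23/(1−p) ≥ 52 + 12p/(1−p) ⇒ p ≥ (52−23)/(52−12) = 29/40.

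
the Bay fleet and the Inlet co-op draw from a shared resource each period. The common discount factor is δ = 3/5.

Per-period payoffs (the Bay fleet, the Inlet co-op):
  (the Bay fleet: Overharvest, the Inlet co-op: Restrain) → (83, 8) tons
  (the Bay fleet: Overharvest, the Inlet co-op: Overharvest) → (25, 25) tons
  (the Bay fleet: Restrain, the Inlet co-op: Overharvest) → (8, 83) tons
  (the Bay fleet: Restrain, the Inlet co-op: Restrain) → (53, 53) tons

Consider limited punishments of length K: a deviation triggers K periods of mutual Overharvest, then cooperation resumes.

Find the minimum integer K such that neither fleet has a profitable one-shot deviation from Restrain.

3

IC: δ(1−δ^K)/(1−δ) ≥ (83−53)/(53−25) = 15/14.
With δ = 3/5: need 1 − δ^K ≥ 15/14·(1−3/5)/(3/5), i.e. δ^K ≤ 0.2857.
Since (3/5)^2 = 0.3600 and (3/5)^3 = 0.2160, the smallest such K is 3.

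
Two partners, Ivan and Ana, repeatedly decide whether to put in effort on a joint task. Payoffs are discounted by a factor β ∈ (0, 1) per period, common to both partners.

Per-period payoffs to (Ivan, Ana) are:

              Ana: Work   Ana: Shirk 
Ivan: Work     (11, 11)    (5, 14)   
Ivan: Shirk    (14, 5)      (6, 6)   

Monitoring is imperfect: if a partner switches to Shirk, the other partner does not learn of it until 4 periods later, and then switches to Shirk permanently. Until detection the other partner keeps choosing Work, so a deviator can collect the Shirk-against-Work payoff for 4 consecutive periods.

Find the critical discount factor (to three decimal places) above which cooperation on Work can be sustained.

Deviating for the 4 undetected periods gains 14−11 = 3 per period over cooperation, then loses 11−6 = 5 per period forever once punishment starts.
Gain: 3(1 + β + … + β^3); loss: 5·β^4/(1−β).
No profitable deviation ⇔ 3(1−β^4) ≤ 5·β^4, i.e. β^4 ≥ 3/(3+5) = 3/8.
Hence β ≥ (3/8)^(1/4) ≈ 0.783.

0.783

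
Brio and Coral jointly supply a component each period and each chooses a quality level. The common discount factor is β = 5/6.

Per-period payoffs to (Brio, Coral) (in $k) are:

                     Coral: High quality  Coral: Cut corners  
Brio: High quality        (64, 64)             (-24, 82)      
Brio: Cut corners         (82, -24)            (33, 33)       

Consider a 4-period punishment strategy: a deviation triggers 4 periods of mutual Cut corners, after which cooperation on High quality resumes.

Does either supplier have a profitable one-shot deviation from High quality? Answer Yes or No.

A one-shot deviation gives 82 now, then 33 for 4 periods, then back to 64.
Gain from deviating: (82−64) today; loss: (64−33) in each of the next 4 periods.
No-deviation condition: (64−33)(β+…+β^4) ≥ 82−64, i.e. β+…+β^4 ≥ 18/31.
At β = 5/6: β+…+β^4 = 2.5887 ≥ 0.5806.
So cooperation is sustainable.

No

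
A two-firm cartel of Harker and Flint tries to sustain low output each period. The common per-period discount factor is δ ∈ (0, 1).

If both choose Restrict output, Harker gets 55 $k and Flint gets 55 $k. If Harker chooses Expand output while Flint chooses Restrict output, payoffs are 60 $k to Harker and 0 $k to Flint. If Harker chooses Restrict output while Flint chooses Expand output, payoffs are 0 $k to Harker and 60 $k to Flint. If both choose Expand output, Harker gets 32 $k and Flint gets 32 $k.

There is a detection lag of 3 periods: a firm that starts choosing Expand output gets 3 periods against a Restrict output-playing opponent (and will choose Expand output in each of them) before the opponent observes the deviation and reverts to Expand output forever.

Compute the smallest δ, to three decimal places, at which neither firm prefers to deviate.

0.563

A deviator earns 60 for 3 periods, then 32 forever; cooperating earns 55 forever. Multiplying the IC by (1−δ):
55 ≥ 60(1−δ^3) + 32δ^3, so 28·δ^3 ≥ 5 and δ^3 ≥ 5/28.
δ ≥ (5/28)^(1/3) ≈ 0.563.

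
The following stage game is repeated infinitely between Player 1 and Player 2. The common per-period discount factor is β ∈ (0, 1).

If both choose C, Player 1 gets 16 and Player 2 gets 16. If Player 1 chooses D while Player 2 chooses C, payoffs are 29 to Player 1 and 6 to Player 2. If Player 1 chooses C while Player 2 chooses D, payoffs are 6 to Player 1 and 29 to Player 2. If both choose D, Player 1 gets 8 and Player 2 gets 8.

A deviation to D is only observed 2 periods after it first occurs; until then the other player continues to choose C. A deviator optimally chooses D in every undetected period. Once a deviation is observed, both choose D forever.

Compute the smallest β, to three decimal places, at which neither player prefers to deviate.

The best deviation is to choose D for all 2 undetected periods, earning 29 each, then 8 forever once detected.
Deviation value: 29(1−β^2)/(1−β) + 8β^2/(1−β); cooperation value: 16/(1−β).
IC: 16 ≥ 29(1−β^2) + 8β^2 = 29 − 21β^2.
So β^2 ≥ 13/21, giving β ≥ (13/21)^(1/2) ≈ 0.787.

0.787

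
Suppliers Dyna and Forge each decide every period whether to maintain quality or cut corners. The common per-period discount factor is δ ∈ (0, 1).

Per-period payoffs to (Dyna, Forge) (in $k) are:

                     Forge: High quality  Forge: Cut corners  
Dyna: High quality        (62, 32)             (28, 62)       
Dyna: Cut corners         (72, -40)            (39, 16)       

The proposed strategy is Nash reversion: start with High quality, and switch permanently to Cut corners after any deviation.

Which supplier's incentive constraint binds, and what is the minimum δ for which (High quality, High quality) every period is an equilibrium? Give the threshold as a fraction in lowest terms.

Forge; δ ≥ 15/23

For Dyna: deviation gain 72−62 = 10, per-period punishment loss 62−39 = 23. IC gives δ ≥ 10/33.
For Forge: gain 30, loss 16 per period, so δ ≥ 30/46 = 15/23.
The tighter constraint is Forge's, so cooperation needs δ ≥ 15/23.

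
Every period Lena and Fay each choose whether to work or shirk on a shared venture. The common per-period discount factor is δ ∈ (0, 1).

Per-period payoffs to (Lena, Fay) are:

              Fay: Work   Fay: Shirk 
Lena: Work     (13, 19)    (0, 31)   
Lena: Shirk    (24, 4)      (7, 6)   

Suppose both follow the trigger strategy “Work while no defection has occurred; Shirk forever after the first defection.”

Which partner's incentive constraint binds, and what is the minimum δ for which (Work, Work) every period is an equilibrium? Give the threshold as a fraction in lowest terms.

Lena; δ ≥ 11/17

For Lena: deviation gain 24−13 = 11, per-period punishment loss 13−7 = 6. IC gives δ ≥ 11/17.
For Fay: gain 12, loss 13 per period, so δ ≥ 12/25.
The tighter constraint is Lena's, so cooperation needs δ ≥ 11/17.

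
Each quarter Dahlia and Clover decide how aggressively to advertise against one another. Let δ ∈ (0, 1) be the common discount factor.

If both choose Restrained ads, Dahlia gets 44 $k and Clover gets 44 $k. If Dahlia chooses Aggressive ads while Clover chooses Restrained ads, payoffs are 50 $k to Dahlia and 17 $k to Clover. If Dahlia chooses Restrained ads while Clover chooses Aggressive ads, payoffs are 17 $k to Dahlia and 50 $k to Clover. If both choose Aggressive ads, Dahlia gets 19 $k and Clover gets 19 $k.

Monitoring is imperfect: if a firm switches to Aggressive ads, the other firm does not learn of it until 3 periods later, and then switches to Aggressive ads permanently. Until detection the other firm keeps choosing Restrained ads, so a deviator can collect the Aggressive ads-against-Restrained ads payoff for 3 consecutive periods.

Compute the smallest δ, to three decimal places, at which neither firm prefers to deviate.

The best deviation is to choose Aggressive ads for all 3 undetected periods, earning 50 each, then 19 forever once detected.
Deviation value: 50(1−δ^3)/(1−δ) + 19δ^3/(1−δ); cooperation value: 44/(1−δ).
IC: 44 ≥ 50(1−δ^3) + 19δ^3 = 50 − 31δ^3.
So δ^3 ≥ 6/31, giving δ ≥ (6/31)^(1/3) ≈ 0.578.

0.578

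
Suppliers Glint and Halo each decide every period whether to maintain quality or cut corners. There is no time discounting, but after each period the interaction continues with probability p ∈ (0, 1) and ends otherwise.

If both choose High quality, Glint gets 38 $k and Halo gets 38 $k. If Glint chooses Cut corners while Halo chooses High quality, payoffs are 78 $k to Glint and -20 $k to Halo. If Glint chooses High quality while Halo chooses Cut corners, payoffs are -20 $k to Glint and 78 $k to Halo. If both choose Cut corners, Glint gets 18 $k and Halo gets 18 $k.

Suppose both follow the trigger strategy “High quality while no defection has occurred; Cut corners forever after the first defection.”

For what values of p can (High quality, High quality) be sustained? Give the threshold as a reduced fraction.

Expected cooperation value is 38 + p·38 + p²·38 + … = 38/(1−p); deviation gives 78 + p·18/(1−p).
38 ≥ 78(1−p) + 18p ⇒ 60p ≥ 40 ⇒ p ≥ 40/60 = 2/3.

2/3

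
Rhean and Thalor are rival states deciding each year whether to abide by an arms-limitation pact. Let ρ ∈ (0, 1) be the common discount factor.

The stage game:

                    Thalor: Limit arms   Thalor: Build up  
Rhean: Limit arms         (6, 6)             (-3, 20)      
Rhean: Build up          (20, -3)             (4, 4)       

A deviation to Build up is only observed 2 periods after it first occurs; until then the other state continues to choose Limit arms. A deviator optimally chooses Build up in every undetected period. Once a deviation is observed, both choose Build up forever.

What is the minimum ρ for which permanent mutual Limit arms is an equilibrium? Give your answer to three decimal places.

0.935

The best deviation is to choose Build up for all 2 undetected periods, earning 20 each, then 4 forever once detected.
Deviation value: 20(1−ρ^2)/(1−ρ) + 4ρ^2/(1−ρ); cooperation value: 6/(1−ρ).
IC: 6 ≥ 20(1−ρ^2) + 4ρ^2 = 20 − 16ρ^2.
So ρ^2 ≥ 14/16 = 7/8, giving ρ ≥ (7/8)^(1/2) ≈ 0.935.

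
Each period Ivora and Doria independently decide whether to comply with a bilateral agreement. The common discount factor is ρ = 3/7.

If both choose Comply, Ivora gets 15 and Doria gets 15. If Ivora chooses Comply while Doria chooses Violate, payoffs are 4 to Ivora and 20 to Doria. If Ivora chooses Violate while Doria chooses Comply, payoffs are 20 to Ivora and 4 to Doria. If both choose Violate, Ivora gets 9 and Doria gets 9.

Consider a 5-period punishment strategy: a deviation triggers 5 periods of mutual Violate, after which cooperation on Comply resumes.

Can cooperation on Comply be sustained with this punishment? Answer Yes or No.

No

A one-shot deviation gives 20 now, then 9 for 5 periods, then back to 15.
Gain from deviating: (20−15) today; loss: (15−9) in each of the next 5 periods.
No-deviation condition: (15−9)(ρ+…+ρ^5) ≥ 20−15, i.e. ρ+…+ρ^5 ≥ 5/6.
At ρ = 3/7: ρ+…+ρ^5 = 0.7392 < 0.8333.
So cooperation is not sustainable.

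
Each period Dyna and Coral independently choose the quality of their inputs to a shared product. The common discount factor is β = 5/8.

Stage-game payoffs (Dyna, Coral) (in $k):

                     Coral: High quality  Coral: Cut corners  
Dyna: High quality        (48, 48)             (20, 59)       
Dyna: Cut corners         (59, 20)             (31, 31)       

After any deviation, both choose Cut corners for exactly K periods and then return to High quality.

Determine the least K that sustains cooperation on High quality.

No profitable deviation requires (48−31)(β+…+β^K) ≥ 59−48, i.e. β+…+β^K ≥ 11/17 ≈ 0.6471.
With β = 5/8, the partial sums are K=1: 0.6250, K=2: 1.0156.
K = 2 is the first length at which the sum reaches 0.6471.

2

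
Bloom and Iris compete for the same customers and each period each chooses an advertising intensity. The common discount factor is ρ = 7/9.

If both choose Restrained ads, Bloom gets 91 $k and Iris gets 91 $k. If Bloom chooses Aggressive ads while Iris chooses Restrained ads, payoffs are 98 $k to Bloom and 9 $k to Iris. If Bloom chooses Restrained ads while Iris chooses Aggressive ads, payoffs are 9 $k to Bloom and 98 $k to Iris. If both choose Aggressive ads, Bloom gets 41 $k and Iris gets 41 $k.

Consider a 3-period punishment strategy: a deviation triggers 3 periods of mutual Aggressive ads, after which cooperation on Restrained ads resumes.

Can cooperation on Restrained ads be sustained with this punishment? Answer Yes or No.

Yes

Comparing payoff streams over the 4 periods until play realigns: cooperate → 91(1+ρ+…+ρ^3); deviate → 98 + 41(ρ+…+ρ^3).
Cooperation is sustained iff (91−41)(ρ+…+ρ^3) ≥ 98−91.
ρ+…+ρ^3 = 7/9·(1−(7/9)^3)/(1−7/9) = 1.8532, and (98−91)/(91−41) = 0.1400.
1.8532 ≥ 0.1400, so cooperation is sustainable.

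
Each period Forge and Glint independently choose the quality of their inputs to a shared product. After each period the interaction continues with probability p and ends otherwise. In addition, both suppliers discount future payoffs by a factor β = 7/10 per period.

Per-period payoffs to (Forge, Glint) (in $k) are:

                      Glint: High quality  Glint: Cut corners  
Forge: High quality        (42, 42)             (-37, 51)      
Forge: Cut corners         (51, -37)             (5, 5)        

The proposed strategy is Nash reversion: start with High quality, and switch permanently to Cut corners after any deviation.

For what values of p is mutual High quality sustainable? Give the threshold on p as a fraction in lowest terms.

45/161

With continuation probability p and discount β, the effective per-period discount factor is βp.
Grim-trigger IC: βp ≥ (51−42)/(51−5) = 9/46.
So p ≥ (9/46)/(7/10) = 45/161.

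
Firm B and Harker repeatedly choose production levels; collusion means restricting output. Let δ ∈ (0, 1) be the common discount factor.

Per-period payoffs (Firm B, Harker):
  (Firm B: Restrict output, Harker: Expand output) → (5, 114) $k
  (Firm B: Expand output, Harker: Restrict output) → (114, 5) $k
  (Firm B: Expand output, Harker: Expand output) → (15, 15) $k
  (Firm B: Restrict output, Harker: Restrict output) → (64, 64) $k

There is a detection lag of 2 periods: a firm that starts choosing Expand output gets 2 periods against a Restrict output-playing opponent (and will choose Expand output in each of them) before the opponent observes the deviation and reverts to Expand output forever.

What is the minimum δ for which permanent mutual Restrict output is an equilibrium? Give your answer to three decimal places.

The best deviation is to choose Expand output for all 2 undetected periods, earning 114 each, then 15 forever once detected.
Deviation value: 114(1−δ^2)/(1−δ) + 15δ^2/(1−δ); cooperation value: 64/(1−δ).
IC: 64 ≥ 114(1−δ^2) + 15δ^2 = 114 − 99δ^2.
So δ^2 ≥ 50/99, giving δ ≥ (50/99)^(1/2) ≈ 0.711.

0.711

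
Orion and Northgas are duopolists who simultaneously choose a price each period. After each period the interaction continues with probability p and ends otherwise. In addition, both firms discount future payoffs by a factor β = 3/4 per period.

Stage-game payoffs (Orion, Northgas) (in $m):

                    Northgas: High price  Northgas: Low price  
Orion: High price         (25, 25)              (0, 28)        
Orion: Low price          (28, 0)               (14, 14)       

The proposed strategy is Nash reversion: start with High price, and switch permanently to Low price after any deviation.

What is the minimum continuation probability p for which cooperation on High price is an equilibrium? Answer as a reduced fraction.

2/7

Expected continuation weight on next period's payoff is β·p = 3/4·p, which plays the role of the discount factor.
Cooperation requires 3/4·p ≥ (28−25)/(28−14) = 3/14, hence p ≥ 2/7.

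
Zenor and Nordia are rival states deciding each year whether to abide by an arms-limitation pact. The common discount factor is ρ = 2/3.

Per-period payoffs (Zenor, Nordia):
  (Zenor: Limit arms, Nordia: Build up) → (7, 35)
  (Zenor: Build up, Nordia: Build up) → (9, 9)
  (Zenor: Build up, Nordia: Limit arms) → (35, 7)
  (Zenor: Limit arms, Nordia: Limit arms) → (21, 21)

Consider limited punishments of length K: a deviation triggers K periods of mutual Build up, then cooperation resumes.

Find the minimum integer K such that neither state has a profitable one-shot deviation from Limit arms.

Need Σ_{k=1}^{K} ρ^k ≥ (35−21)/(21−9) = 1.1667 at ρ = 2/3.
At K = 2 the sum is 1.1111 < 1.1667; at K = 3 it is 1.4074 ≥ 1.1667.
So the minimum punishment length is K = 3.

3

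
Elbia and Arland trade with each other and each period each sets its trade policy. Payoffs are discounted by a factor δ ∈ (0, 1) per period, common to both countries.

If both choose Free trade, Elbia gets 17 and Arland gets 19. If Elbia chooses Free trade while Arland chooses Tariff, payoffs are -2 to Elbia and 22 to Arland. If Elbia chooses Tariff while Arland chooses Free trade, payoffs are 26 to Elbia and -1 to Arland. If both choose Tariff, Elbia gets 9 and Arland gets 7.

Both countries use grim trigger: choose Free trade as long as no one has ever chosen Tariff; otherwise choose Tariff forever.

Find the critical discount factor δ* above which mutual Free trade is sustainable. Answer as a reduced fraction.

9/17

Elbia's threshold: (26−17)/(26−9) = 9/17.
Arland's threshold: (22−19)/(22−7) = 1/5.
9/17 > 1/5, so Elbia binds and δ* = 9/17.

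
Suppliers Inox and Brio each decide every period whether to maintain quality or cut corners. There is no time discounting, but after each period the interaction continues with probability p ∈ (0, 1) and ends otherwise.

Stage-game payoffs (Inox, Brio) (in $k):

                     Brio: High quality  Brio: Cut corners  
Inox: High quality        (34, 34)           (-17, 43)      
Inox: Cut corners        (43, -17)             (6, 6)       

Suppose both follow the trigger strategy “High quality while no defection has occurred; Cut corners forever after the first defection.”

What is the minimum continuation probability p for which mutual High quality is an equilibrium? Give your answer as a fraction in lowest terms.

Expected cooperation value is 34 + p·34 + p²·34 + … = 34/(1−p); deviation gives 43 + p·6/(1−p).
34 ≥ 43(1−p) + 6p ⇒ 37p ≥ 9 ⇒ p ≥ 9/37.

9/37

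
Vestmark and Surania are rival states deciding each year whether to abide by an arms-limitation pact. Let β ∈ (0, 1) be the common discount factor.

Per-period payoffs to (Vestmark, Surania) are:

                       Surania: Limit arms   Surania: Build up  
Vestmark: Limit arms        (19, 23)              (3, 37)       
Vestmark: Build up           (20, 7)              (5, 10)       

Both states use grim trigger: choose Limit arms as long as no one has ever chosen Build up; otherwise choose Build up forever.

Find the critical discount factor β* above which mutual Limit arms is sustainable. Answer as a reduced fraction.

14/27

For Vestmark: deviation gain 20−19 = 1, per-period punishment loss 19−5 = 14. IC gives β ≥ 1/15.
For Surania: gain 14, loss 13 per period, so β ≥ 14/27.
The tighter constraint is Surania's, so cooperation needs β ≥ 14/27.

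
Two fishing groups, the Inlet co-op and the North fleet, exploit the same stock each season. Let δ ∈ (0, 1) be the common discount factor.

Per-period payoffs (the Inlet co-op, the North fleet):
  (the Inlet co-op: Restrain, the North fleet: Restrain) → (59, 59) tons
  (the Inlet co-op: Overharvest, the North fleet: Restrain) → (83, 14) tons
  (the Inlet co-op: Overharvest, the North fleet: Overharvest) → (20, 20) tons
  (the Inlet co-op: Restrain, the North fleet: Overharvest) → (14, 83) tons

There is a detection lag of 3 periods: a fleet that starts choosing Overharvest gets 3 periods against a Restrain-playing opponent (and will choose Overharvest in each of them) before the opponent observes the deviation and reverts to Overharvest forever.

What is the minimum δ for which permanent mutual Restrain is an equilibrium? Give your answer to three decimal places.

Deviating for the 3 undetected periods gains 83−59 = 24 per period over cooperation, then loses 59−20 = 39 per period forever once punishment starts.
Gain: 24(1 + δ + … + δ^2); loss: 39·δ^3/(1−δ).
No profitable deviation ⇔ 24(1−δ^3) ≤ 39·δ^3, i.e. δ^3 ≥ 24/(24+39) = 8/21.
Hence δ ≥ (8/21)^(1/3) ≈ 0.725.

0.725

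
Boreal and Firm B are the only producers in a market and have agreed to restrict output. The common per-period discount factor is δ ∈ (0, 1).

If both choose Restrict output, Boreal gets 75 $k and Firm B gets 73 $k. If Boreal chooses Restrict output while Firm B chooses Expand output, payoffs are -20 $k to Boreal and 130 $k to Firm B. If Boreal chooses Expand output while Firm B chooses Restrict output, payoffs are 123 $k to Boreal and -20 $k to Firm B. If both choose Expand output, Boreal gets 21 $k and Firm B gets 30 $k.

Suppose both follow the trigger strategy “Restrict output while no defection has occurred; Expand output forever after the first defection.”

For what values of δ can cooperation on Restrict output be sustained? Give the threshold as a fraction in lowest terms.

57/100

For Boreal: deviation gain 123−75 = 48, per-period punishment loss 75−21 = 54. IC gives δ ≥ 48/102 = 8/17.
For Firm B: gain 57, loss 43 per period, so δ ≥ 57/100.
The tighter constraint is Firm B's, so cooperation needs δ ≥ 57/100.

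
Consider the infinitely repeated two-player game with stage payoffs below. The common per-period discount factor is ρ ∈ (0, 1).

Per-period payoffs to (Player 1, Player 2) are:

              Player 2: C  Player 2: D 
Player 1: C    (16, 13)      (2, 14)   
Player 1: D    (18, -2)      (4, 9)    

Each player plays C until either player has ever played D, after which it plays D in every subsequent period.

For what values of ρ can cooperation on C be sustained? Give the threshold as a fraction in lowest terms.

Player 1: cooperation gives 16 each period; deviation gives 18 once then 4 forever.
  16/(1−ρ) ≥ 18 + 4ρ/(1−ρ) ⇒ ρ ≥ 2/14 = 1/7.
Player 2: cooperation gives 13 each period; deviation gives 14 once then 9 forever.
  ρ ≥ 1/5.
Both must hold, so the binding constraint is Player 2's: ρ ≥ 1/5.

1/5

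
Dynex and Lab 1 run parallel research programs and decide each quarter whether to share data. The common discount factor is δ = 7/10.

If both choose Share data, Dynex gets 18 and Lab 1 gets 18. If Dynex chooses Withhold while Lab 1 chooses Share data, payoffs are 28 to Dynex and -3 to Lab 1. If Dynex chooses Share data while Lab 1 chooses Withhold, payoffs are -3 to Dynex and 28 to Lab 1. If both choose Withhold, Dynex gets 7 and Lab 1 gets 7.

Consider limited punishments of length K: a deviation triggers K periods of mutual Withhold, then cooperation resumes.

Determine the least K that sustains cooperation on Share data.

2

No profitable deviation requires (18−7)(δ+…+δ^K) ≥ 28−18, i.e. δ+…+δ^K ≥ 10/11 ≈ 0.9091.
With δ = 7/10, the partial sums are K=1: 0.7000, K=2: 1.1900.
K = 2 is the first length at which the sum reaches 0.9091.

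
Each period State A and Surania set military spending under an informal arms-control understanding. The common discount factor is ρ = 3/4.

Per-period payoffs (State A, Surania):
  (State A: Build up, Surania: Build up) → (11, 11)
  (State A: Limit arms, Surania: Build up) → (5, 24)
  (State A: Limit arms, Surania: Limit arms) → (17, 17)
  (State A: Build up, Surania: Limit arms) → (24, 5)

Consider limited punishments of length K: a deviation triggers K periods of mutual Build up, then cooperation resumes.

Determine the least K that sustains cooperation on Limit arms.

No profitable deviation requires (17−11)(ρ+…+ρ^K) ≥ 24−17, i.e. ρ+…+ρ^K ≥ 7/6 ≈ 1.1667.
With ρ = 3/4, the partial sums are K=1: 0.7500, K=2: 1.3125.
K = 2 is the first length at which the sum reaches 1.1667.

2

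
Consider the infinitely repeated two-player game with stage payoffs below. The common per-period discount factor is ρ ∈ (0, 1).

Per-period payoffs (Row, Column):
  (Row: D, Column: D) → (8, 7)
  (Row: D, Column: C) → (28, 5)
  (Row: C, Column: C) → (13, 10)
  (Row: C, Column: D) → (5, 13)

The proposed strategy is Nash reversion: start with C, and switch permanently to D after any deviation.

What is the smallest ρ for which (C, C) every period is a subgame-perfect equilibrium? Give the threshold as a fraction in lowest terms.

For Row: deviation gain 28−13 = 15, per-period punishment loss 13−8 = 5. IC gives ρ ≥ 15/20 = 3/4.
For Column: gain 3, loss 3 per period, so ρ ≥ 3/6 = 1/2.
The tighter constraint is Row's, so cooperation needs ρ ≥ 3/4.

3/4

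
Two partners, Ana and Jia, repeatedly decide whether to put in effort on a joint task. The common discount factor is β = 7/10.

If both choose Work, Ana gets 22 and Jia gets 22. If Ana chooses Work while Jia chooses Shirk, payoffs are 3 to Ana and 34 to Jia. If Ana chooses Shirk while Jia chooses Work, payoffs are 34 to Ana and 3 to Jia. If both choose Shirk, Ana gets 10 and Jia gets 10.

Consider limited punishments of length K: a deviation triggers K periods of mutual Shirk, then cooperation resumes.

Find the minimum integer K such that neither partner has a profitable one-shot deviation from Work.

Need Σ_{k=1}^{K} β^k ≥ (34−22)/(22−10) = 1.0000 at β = 7/10.
At K = 1 the sum is 0.7000 < 1.0000; at K = 2 it is 1.1900 ≥ 1.0000.
So the minimum punishment length is K = 2.

2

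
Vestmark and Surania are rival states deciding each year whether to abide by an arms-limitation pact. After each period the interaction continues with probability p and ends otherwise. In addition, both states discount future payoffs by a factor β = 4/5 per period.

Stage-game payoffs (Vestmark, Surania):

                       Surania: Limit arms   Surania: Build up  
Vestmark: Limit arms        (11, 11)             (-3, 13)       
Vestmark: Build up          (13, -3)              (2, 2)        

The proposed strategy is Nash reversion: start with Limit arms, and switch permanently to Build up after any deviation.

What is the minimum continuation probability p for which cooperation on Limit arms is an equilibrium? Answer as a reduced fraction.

5/22

With continuation probability p and discount β, the effective per-period discount factor is βp.
Grim-trigger IC: βp ≥ (13−11)/(13−2) = 2/11.
So p ≥ (2/11)/(4/5) = 5/22.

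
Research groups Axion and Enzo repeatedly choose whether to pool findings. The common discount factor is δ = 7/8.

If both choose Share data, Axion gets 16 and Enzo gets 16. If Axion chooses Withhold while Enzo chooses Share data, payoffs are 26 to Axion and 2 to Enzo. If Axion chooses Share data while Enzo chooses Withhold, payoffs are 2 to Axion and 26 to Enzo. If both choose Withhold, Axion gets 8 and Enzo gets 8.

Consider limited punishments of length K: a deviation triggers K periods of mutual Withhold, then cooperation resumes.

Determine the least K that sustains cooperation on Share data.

Need Σ_{k=1}^{K} δ^k ≥ (26−16)/(16−8) = 1.2500 at δ = 7/8.
At K = 1 the sum is 0.8750 < 1.2500; at K = 2 it is 1.6406 ≥ 1.2500.
So the minimum punishment length is K = 2.

2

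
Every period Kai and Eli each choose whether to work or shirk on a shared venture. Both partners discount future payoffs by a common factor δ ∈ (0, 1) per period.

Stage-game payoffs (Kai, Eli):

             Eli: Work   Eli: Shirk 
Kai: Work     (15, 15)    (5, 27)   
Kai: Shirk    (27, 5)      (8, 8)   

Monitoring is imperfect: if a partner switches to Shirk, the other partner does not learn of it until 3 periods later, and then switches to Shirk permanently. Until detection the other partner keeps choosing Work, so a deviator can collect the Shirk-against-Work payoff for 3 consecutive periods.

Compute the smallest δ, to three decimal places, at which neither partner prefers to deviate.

A deviator earns 27 for 3 periods, then 8 forever; cooperating earns 15 forever. Multiplying the IC by (1−δ):
15 ≥ 27(1−δ^3) + 8δ^3, so 19·δ^3 ≥ 12 and δ^3 ≥ 12/19.
δ ≥ (12/19)^(1/3) ≈ 0.858.

0.858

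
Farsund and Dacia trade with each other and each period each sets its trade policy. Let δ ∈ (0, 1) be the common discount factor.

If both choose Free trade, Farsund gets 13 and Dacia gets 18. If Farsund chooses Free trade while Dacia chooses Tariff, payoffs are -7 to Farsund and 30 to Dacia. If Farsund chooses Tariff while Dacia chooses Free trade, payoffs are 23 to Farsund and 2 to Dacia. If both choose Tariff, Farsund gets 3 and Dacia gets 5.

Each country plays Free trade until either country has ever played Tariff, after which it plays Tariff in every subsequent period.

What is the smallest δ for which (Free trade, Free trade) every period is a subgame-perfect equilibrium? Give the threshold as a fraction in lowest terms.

1/2

Farsund: cooperation gives 13 each period; deviation gives 23 once then 3 forever.
  13/(1−δ) ≥ 23 + 3δ/(1−δ) ⇒ δ ≥ 10/20 = 1/2.
Dacia: cooperation gives 18 each period; deviation gives 30 once then 5 forever.
  δ ≥ 12/25.
Both must hold, so the binding constraint is Farsund's: δ ≥ 1/2.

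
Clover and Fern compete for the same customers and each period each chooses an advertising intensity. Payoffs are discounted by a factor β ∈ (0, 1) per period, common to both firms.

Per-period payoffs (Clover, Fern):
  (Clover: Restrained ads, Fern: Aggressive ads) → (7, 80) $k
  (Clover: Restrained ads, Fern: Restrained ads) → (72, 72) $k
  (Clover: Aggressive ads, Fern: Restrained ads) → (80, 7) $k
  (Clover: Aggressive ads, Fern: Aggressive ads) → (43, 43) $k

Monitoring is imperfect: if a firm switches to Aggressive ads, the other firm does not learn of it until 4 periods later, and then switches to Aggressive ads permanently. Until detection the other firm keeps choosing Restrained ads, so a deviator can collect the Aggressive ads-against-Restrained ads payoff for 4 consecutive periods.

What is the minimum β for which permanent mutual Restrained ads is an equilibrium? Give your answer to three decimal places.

Deviating for the 4 undetected periods gains 80−72 = 8 per period over cooperation, then loses 72−43 = 29 per period forever once punishment starts.
Gain: 8(1 + β + … + β^3); loss: 29·β^4/(1−β).
No profitable deviation ⇔ 8(1−β^4) ≤ 29·β^4, i.e. β^4 ≥ 8/(8+29) = 8/37.
Hence β ≥ (8/37)^(1/4) ≈ 0.682.

0.682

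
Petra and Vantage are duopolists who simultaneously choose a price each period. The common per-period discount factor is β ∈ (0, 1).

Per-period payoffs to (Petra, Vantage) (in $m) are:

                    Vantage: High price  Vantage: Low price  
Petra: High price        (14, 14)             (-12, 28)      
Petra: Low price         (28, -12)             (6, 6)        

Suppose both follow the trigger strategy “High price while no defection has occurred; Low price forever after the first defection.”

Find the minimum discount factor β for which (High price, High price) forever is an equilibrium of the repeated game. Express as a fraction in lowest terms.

Under grim trigger the critical discount factor is (T−C)/(T−P) with T = 28, C = 14, P = 6.
β* = (28−14)/(28−6) = 14/22 = 7/11.

7/11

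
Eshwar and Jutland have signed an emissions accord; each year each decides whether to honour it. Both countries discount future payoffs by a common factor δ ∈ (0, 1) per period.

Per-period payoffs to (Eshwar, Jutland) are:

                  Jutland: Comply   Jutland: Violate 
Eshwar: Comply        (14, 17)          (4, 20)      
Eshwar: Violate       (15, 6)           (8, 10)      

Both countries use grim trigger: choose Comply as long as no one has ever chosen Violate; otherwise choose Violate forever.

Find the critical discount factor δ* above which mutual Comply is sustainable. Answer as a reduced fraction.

3/10

Eshwar: cooperation gives 14 each period; deviation gives 15 once then 8 forever.
  14/(1−δ) ≥ 15 + 8δ/(1−δ) ⇒ δ ≥ 1/7.
Jutland: cooperation gives 17 each period; deviation gives 20 once then 10 forever.
  δ ≥ 3/10.
Both must hold, so the binding constraint is Jutland's: δ ≥ 3/10.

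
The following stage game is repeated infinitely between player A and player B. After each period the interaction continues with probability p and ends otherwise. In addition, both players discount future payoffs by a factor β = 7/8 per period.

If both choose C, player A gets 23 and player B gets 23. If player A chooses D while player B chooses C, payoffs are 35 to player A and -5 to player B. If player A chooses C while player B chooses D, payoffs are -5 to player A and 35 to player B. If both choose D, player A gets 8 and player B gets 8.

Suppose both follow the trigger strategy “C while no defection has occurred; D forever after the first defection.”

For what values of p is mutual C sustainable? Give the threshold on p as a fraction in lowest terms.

32/63

With continuation probability p and discount β, the effective per-period discount factor is βp.
Grim-trigger IC: βp ≥ (35−23)/(35−8) = 4/9.
So p ≥ (4/9)/(7/8) = 32/63.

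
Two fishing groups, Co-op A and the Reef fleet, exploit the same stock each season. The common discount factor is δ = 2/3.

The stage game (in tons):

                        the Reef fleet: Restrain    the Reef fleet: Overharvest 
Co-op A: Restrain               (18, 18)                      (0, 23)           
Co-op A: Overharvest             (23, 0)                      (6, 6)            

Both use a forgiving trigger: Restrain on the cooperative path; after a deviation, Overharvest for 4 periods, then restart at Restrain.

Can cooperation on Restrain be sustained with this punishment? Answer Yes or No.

Yes

IC: δ+…+δ^4 ≥ (23−18)/(18−6) = 5/12.
At δ = 2/3: partial sum = 1.6049 ≥ 0.4167. Cooperation sustainable.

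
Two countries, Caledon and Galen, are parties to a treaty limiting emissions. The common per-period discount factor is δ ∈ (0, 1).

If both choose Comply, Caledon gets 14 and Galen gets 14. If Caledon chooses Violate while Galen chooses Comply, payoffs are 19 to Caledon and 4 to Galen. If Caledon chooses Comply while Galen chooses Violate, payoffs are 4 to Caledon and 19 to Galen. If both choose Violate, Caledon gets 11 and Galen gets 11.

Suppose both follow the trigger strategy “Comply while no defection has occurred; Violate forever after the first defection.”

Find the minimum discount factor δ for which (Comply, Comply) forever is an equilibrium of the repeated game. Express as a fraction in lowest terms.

5/8

14/(1−δ) ≥ 19 + 11δ/(1−δ)
14 ≥ 19 − 8δ
δ ≥ 5/8.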